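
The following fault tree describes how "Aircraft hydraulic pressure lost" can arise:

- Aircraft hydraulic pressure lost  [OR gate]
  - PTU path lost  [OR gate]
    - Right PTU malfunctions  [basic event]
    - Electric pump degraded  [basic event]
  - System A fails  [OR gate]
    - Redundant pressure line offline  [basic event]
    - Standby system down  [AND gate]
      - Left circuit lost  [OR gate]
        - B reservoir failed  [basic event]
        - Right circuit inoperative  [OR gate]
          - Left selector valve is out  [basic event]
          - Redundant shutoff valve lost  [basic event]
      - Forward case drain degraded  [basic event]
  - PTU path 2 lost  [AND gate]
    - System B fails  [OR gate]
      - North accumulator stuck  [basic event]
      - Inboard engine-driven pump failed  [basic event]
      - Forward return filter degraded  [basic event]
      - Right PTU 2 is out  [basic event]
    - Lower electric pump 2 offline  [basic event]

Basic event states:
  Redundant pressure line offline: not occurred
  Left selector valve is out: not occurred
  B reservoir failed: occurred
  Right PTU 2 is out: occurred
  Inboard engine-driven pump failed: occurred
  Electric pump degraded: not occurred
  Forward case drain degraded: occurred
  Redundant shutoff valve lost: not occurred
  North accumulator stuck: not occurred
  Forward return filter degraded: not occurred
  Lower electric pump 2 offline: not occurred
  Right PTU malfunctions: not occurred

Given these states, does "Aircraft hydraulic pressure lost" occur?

Yes

PTU path lost [OR]: Right PTU malfunctions=not, Electric pump degraded=not → no input occurs → does not occur.
Right circuit inoperative [OR]: Left selector valve is out=not, Redundant shutoff valve lost=not → no input occurs → does not occur.
Left circuit lost [OR]: B reservoir failed=occurs, Right circuit inoperative=not → at least one input occurs → occurs.
Standby system down [AND]: Left circuit lost=occurs, Forward case drain degraded=occurs → all inputs occur → occurs.
System A fails [OR]: Redundant pressure line offline=not, Standby system down=occurs → at least one input occurs → occurs.
System B fails [OR]: North accumulator stuck=not, Inboard engine-driven pump failed=occurs, Forward return filter degraded=not, Right PTU 2 is out=occurs → at least one input occurs → occurs.
PTU path 2 lost [AND]: System B fails=occurs, Lower electric pump 2 offline=not → not all inputs occur → does not occur.
Aircraft hydraulic pressure lost [OR]: PTU path lost=not, System A fails=occurs, PTU path 2 lost=not → at least one input occurs → occurs.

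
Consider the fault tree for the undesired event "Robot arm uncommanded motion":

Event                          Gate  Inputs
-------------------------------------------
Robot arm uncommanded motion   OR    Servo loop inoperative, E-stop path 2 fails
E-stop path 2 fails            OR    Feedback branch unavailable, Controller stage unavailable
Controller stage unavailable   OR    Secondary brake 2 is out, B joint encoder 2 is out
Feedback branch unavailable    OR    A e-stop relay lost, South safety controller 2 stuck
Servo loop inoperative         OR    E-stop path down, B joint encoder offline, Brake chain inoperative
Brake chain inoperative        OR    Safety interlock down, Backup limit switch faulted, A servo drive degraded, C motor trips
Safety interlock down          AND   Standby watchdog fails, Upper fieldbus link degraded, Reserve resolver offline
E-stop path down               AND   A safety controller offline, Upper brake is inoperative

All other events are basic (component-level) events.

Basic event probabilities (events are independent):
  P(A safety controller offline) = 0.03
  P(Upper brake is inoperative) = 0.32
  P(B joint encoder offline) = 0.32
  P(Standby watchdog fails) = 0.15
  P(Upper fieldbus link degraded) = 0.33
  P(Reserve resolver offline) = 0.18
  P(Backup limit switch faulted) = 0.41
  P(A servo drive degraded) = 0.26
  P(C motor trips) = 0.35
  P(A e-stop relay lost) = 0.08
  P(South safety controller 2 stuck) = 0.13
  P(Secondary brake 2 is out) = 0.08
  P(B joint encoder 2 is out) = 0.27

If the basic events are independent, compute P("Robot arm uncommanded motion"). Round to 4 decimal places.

0.8982

P(E-stop path down) [AND] = 0.03 × 0.32 = 0.009600
P(Safety interlock down) [AND] = 0.15 × 0.33 × 0.18 = 0.008910
P(Brake chain inoperative) [OR] = 1 − (1−0.008910) × (1−0.41) × (1−0.26) × (1−0.35) = 0.718739
P(Servo loop inoperative) [OR] = 1 − (1−0.009600) × (1−0.32) × (1−0.718739) = 0.810579
P(Feedback branch unavailable) [OR] = 1 − (1−0.08) × (1−0.13) = 0.199600
P(Controller stage unavailable) [OR] = 1 − (1−0.08) × (1−0.27) = 0.328400
P(E-stop path 2 fails) [OR] = 1 − (1−0.199600) × (1−0.328400) = 0.462451
P(Robot arm uncommanded motion) [OR] = 1 − (1−0.810579) × (1−0.462451) = 0.898177
Rounded to 4 decimal places: P(Robot arm uncommanded motion) ≈ 0.8982.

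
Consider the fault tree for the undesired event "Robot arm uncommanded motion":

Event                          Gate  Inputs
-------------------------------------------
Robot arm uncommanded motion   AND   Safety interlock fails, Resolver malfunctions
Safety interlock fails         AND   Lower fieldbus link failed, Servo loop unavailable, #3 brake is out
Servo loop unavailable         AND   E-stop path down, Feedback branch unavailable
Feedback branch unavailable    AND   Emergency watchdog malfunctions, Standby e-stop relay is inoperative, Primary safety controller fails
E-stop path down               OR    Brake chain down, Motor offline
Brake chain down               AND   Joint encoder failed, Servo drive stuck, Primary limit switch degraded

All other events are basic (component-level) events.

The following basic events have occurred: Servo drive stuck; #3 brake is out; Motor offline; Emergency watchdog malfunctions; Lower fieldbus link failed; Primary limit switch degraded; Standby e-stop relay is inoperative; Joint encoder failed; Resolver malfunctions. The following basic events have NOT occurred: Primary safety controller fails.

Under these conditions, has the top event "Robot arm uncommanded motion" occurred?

Brake chain down [AND]: Joint encoder failed=occurs, Servo drive stuck=occurs, Primary limit switch degraded=occurs → all inputs occur → occurs.
E-stop path down [OR]: Brake chain down=occurs, Motor offline=occurs → at least one input occurs → occurs.
Feedback branch unavailable [AND]: Emergency watchdog malfunctions=occurs, Standby e-stop relay is inoperative=occurs, Primary safety controller fails=not → not all inputs occur → does not occur.
Servo loop unavailable [AND]: E-stop path down=occurs, Feedback branch unavailable=not → not all inputs occur → does not occur.
Safety interlock fails [AND]: Lower fieldbus link failed=occurs, Servo loop unavailable=not, #3 brake is out=occurs → not all inputs occur → does not occur.
Robot arm uncommanded motion [AND]: Safety interlock fails=not, Resolver malfunctions=occurs → not all inputs occur → does not occur.

No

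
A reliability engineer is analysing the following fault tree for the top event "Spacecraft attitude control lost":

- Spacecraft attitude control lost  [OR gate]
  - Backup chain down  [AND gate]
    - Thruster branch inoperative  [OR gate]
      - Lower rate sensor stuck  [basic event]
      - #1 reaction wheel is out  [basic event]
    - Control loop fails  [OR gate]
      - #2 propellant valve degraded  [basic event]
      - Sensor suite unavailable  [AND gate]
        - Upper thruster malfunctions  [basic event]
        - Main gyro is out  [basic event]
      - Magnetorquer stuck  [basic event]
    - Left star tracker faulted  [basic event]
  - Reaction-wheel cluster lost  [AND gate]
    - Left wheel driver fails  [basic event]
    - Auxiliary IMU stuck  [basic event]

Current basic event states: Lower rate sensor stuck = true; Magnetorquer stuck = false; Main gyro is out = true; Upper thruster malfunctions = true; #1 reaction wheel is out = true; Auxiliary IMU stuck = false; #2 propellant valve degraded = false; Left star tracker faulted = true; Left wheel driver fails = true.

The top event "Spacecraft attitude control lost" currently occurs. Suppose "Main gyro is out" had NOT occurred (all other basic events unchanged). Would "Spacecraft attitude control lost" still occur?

Counterfactual: set "Main gyro is out" to not occurred.
Thruster branch inoperative [OR]: Lower rate sensor stuck=occurs, #1 reaction wheel is out=occurs → at least one input occurs → occurs.
Sensor suite unavailable [AND]: Upper thruster malfunctions=occurs, Main gyro is out=not → not all inputs occur → does not occur.
Control loop fails [OR]: #2 propellant valve degraded=not, Sensor suite unavailable=not, Magnetorquer stuck=not → no input occurs → does not occur.
Backup chain down [AND]: Thruster branch inoperative=occurs, Control loop fails=not, Left star tracker faulted=occurs → not all inputs occur → does not occur.
Reaction-wheel cluster lost [AND]: Left wheel driver fails=occurs, Auxiliary IMU stuck=not → not all inputs occur → does not occur.
Spacecraft attitude control lost [OR]: Backup chain down=not, Reaction-wheel cluster lost=not → no input occurs → does not occur.

No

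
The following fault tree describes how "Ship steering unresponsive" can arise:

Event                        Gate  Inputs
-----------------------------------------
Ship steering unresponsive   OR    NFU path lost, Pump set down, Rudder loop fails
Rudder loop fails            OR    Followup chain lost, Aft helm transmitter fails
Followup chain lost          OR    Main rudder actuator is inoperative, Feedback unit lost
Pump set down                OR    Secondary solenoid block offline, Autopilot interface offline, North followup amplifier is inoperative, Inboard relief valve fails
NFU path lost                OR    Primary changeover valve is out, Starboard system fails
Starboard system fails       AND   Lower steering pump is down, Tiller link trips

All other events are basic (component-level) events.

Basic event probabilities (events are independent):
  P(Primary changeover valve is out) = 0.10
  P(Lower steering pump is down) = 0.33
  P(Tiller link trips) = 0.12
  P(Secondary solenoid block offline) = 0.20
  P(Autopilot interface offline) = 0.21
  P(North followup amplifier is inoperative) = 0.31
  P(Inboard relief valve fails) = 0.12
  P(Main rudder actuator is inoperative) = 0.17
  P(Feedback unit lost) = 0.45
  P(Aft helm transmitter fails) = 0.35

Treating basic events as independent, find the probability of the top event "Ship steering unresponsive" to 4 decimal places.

0.9016

P(Starboard system fails) [AND] = 0.33 × 0.12 = 0.039600
P(NFU path lost) [OR] = 1 − (1−0.10) × (1−0.039600) = 0.135640
P(Pump set down) [OR] = 1 − (1−0.20) × (1−0.21) × (1−0.31) × (1−0.12) = 0.616250
P(Followup chain lost) [OR] = 1 − (1−0.17) × (1−0.45) = 0.543500
P(Rudder loop fails) [OR] = 1 − (1−0.543500) × (1−0.35) = 0.703275
P(Ship steering unresponsive) [OR] = 1 − (1−0.135640) × (1−0.616250) × (1−0.703275) = 0.901577
Rounded to 4 decimal places: P(Ship steering unresponsive) ≈ 0.9016.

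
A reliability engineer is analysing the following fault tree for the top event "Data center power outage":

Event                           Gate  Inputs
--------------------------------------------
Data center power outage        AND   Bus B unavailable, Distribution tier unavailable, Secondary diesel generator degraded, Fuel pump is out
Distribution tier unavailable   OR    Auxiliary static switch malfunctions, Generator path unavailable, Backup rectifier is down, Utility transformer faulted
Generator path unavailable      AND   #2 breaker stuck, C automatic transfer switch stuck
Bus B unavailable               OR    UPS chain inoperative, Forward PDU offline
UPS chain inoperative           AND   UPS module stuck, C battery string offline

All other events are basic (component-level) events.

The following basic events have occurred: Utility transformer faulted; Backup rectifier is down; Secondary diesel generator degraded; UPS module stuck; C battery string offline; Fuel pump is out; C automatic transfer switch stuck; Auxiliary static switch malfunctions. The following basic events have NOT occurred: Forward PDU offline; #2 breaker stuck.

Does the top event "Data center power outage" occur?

Yes

UPS chain inoperative [AND]: UPS module stuck=occurs, C battery string offline=occurs → all inputs occur → occurs.
Bus B unavailable [OR]: UPS chain inoperative=occurs, Forward PDU offline=not → at least one input occurs → occurs.
Generator path unavailable [AND]: #2 breaker stuck=not, C automatic transfer switch stuck=occurs → not all inputs occur → does not occur.
Distribution tier unavailable [OR]: Auxiliary static switch malfunctions=occurs, Generator path unavailable=not, Backup rectifier is down=occurs, Utility transformer faulted=occurs → at least one input occurs → occurs.
Data center power outage [AND]: Bus B unavailable=occurs, Distribution tier unavailable=occurs, Secondary diesel generator degraded=occurs, Fuel pump is out=occurs → all inputs occur → occurs.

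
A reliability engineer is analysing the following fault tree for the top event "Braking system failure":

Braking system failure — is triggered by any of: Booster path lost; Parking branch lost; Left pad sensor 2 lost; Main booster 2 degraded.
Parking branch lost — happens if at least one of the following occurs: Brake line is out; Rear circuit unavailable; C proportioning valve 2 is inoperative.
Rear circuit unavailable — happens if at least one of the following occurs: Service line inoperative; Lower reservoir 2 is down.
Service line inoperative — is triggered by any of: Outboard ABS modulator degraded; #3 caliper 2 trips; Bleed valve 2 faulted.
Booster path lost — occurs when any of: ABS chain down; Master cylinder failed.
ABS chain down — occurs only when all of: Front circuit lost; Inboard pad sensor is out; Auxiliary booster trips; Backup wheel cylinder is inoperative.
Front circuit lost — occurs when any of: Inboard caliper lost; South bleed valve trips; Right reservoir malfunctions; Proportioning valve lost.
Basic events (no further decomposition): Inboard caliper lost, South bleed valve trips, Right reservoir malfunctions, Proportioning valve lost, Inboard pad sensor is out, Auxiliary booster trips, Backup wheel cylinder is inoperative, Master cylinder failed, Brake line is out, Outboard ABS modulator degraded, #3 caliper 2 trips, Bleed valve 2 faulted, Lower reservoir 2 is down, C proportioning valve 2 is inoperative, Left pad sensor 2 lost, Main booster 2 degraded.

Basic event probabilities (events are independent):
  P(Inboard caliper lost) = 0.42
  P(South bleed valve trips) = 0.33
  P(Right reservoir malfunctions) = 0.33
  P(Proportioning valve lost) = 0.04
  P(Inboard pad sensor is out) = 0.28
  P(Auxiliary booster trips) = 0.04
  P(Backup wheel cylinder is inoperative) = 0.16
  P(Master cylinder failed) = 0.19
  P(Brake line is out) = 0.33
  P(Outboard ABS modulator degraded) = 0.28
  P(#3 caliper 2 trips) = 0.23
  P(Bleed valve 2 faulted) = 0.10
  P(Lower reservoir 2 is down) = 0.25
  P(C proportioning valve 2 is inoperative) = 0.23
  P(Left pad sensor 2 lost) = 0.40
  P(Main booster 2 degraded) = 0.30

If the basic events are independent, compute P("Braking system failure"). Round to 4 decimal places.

P(Front circuit lost) [OR] = 1 − (1−0.42) × (1−0.33) × (1−0.33) × (1−0.04) = 0.750052
P(ABS chain down) [AND] = 0.750052 × 0.28 × 0.04 × 0.16 = 0.001344
P(Booster path lost) [OR] = 1 − (1−0.001344) × (1−0.19) = 0.191089
P(Service line inoperative) [OR] = 1 − (1−0.28) × (1−0.23) × (1−0.10) = 0.501040
P(Rear circuit unavailable) [OR] = 1 − (1−0.501040) × (1−0.25) = 0.625780
P(Parking branch lost) [OR] = 1 − (1−0.33) × (1−0.625780) × (1−0.23) = 0.806940
P(Braking system failure) [OR] = 1 − (1−0.191089) × (1−0.806940) × (1−0.40) × (1−0.30) = 0.934409
Rounded to 4 decimal places: P(Braking system failure) ≈ 0.9344.

0.9344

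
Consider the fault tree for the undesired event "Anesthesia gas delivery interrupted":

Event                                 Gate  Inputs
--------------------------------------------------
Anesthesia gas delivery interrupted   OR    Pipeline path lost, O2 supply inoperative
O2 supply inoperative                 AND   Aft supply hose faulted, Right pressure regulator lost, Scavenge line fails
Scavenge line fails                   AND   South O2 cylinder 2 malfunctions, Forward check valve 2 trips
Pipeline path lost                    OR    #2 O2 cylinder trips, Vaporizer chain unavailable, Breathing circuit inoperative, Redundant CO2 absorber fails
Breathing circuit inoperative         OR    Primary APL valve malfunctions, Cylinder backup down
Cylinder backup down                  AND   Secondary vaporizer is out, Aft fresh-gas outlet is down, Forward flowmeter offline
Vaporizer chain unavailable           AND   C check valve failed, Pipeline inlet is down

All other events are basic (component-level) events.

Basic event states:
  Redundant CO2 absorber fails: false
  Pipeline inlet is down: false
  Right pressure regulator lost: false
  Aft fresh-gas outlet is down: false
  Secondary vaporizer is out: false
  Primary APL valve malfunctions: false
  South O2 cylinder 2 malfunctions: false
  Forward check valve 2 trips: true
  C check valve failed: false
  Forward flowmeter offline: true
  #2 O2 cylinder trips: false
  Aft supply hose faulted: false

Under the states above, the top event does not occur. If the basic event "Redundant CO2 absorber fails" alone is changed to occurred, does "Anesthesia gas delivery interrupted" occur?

Yes

Counterfactual: set "Redundant CO2 absorber fails" to occurred.
Vaporizer chain unavailable [AND]: C check valve failed=not, Pipeline inlet is down=not → not all inputs occur → does not occur.
Cylinder backup down [AND]: Secondary vaporizer is out=not, Aft fresh-gas outlet is down=not, Forward flowmeter offline=occurs → not all inputs occur → does not occur.
Breathing circuit inoperative [OR]: Primary APL valve malfunctions=not, Cylinder backup down=not → no input occurs → does not occur.
Pipeline path lost [OR]: #2 O2 cylinder trips=not, Vaporizer chain unavailable=not, Breathing circuit inoperative=not, Redundant CO2 absorber fails=occurs → at least one input occurs → occurs.
Scavenge line fails [AND]: South O2 cylinder 2 malfunctions=not, Forward check valve 2 trips=occurs → not all inputs occur → does not occur.
O2 supply inoperative [AND]: Aft supply hose faulted=not, Right pressure regulator lost=not, Scavenge line fails=not → not all inputs occur → does not occur.
Anesthesia gas delivery interrupted [OR]: Pipeline path lost=occurs, O2 supply inoperative=not → at least one input occurs → occurs.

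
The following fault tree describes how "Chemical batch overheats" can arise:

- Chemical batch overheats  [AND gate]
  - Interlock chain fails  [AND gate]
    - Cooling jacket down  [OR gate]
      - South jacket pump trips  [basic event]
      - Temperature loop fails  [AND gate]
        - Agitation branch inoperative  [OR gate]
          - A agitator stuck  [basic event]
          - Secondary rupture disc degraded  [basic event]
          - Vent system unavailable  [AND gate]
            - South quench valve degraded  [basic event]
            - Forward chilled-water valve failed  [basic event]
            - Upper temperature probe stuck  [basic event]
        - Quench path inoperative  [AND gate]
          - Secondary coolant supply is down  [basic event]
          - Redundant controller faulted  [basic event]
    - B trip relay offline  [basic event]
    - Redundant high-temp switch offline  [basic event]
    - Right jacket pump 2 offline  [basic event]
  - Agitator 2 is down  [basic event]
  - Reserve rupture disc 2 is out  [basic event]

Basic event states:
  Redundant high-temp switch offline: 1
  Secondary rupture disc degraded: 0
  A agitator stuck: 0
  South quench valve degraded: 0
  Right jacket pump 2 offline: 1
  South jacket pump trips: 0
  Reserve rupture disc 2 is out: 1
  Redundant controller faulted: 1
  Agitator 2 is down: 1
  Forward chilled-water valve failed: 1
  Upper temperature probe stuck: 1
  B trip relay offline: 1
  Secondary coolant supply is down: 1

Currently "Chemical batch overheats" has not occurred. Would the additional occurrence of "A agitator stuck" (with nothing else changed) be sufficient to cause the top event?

Yes

Counterfactual: set "A agitator stuck" to occurred.
Vent system unavailable [AND]: South quench valve degraded=not, Forward chilled-water valve failed=occurs, Upper temperature probe stuck=occurs → not all inputs occur → does not occur.
Agitation branch inoperative [OR]: A agitator stuck=occurs, Secondary rupture disc degraded=not, Vent system unavailable=not → at least one input occurs → occurs.
Quench path inoperative [AND]: Secondary coolant supply is down=occurs, Redundant controller faulted=occurs → all inputs occur → occurs.
Temperature loop fails [AND]: Agitation branch inoperative=occurs, Quench path inoperative=occurs → all inputs occur → occurs.
Cooling jacket down [OR]: South jacket pump trips=not, Temperature loop fails=occurs → at least one input occurs → occurs.
Interlock chain fails [AND]: Cooling jacket down=occurs, B trip relay offline=occurs, Redundant high-temp switch offline=occurs, Right jacket pump 2 offline=occurs → all inputs occur → occurs.
Chemical batch overheats [AND]: Interlock chain fails=occurs, Agitator 2 is down=occurs, Reserve rupture disc 2 is out=occurs → all inputs occur → occurs.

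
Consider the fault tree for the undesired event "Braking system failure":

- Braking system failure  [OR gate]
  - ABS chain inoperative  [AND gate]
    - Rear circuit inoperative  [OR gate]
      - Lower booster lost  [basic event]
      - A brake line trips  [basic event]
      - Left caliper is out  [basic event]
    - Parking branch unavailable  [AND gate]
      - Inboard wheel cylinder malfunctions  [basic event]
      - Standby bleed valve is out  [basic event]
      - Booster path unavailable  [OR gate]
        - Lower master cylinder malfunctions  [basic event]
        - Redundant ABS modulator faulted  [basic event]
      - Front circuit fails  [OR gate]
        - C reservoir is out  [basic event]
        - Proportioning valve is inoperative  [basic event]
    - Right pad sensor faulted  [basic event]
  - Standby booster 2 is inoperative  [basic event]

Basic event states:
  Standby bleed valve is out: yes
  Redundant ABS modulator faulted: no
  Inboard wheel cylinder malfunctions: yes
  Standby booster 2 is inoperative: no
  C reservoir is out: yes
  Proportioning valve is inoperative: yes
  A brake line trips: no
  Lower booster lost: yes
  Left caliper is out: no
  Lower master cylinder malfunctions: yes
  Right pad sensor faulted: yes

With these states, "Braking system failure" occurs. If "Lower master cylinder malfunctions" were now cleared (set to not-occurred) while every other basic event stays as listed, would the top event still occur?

No

Counterfactual: set "Lower master cylinder malfunctions" to not occurred.
Rear circuit inoperative [OR]: Lower booster lost=occurs, A brake line trips=not, Left caliper is out=not → at least one input occurs → occurs.
Booster path unavailable [OR]: Lower master cylinder malfunctions=not, Redundant ABS modulator faulted=not → no input occurs → does not occur.
Front circuit fails [OR]: C reservoir is out=occurs, Proportioning valve is inoperative=occurs → at least one input occurs → occurs.
Parking branch unavailable [AND]: Inboard wheel cylinder malfunctions=occurs, Standby bleed valve is out=occurs, Booster path unavailable=not, Front circuit fails=occurs → not all inputs occur → does not occur.
ABS chain inoperative [AND]: Rear circuit inoperative=occurs, Parking branch unavailable=not, Right pad sensor faulted=occurs → not all inputs occur → does not occur.
Braking system failure [OR]: ABS chain inoperative=not, Standby booster 2 is inoperative=not → no input occurs → does not occur.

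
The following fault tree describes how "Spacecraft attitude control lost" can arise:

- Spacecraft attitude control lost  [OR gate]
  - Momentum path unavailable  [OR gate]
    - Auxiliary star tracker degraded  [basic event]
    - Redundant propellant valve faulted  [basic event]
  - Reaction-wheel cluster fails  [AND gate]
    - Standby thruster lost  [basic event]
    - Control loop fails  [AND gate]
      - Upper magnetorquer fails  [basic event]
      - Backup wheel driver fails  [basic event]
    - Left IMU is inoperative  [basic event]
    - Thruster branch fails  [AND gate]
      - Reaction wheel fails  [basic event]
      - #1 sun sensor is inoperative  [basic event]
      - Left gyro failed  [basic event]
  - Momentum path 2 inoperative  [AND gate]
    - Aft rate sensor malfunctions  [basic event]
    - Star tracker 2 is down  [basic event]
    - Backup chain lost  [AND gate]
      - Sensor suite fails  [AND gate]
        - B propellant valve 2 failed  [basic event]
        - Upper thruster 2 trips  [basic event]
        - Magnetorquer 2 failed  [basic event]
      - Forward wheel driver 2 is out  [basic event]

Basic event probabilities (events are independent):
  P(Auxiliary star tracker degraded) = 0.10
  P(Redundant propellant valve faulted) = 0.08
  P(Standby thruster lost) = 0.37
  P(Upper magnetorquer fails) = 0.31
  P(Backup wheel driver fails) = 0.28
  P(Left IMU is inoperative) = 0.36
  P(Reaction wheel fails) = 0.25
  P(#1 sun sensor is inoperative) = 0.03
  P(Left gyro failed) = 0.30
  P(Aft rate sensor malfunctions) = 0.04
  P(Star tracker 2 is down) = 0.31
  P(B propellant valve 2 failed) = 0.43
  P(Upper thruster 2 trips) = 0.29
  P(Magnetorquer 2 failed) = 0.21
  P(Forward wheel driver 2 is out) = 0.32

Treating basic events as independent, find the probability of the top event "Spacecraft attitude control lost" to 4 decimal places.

P(Momentum path unavailable) [OR] = 1 − (1−0.10) × (1−0.08) = 0.172000
P(Control loop fails) [AND] = 0.31 × 0.28 = 0.086800
P(Thruster branch fails) [AND] = 0.25 × 0.03 × 0.30 = 0.002250
P(Reaction-wheel cluster fails) [AND] = 0.37 × 0.086800 × 0.36 × 0.002250 = 0.000026
P(Sensor suite fails) [AND] = 0.43 × 0.29 × 0.21 = 0.026187
P(Backup chain lost) [AND] = 0.026187 × 0.32 = 0.008380
P(Momentum path 2 inoperative) [AND] = 0.04 × 0.31 × 0.008380 = 0.000104
P(Spacecraft attitude control lost) [OR] = 1 − (1−0.172000) × (1−0.000026) × (1−0.000104) = 0.172108
Rounded to 4 decimal places: P(Spacecraft attitude control lost) ≈ 0.1721.

0.1721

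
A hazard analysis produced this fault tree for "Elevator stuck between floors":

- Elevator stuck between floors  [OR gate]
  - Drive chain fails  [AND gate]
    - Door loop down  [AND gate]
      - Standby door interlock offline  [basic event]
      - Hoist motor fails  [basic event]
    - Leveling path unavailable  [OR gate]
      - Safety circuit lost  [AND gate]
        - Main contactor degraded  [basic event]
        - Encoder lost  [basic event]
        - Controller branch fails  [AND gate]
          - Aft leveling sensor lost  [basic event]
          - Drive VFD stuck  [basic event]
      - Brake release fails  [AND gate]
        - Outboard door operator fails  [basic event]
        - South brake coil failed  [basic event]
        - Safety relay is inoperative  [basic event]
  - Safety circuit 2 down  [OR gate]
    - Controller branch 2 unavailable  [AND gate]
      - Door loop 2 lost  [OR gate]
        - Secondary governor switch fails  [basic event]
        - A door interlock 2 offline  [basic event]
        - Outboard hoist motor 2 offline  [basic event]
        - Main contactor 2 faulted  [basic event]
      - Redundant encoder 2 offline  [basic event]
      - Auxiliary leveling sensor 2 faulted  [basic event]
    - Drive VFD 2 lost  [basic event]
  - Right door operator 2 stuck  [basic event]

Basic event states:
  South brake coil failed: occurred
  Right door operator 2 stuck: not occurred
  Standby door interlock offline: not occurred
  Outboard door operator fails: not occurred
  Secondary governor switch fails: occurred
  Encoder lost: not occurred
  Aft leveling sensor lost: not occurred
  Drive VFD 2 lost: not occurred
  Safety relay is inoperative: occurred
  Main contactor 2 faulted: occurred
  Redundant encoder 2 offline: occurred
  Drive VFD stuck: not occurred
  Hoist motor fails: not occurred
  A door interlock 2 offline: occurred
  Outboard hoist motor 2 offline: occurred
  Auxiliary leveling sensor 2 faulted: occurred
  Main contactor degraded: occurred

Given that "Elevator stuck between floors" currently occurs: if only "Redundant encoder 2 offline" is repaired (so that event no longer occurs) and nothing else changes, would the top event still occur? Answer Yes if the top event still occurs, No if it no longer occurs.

No

Counterfactual: set "Redundant encoder 2 offline" to not occurred.
Door loop down [AND]: Standby door interlock offline=not, Hoist motor fails=not → not all inputs occur → does not occur.
Controller branch fails [AND]: Aft leveling sensor lost=not, Drive VFD stuck=not → not all inputs occur → does not occur.
Safety circuit lost [AND]: Main contactor degraded=occurs, Encoder lost=not, Controller branch fails=not → not all inputs occur → does not occur.
Brake release fails [AND]: Outboard door operator fails=not, South brake coil failed=occurs, Safety relay is inoperative=occurs → not all inputs occur → does not occur.
Leveling path unavailable [OR]: Safety circuit lost=not, Brake release fails=not → no input occurs → does not occur.
Drive chain fails [AND]: Door loop down=not, Leveling path unavailable=not → not all inputs occur → does not occur.
Door loop 2 lost [OR]: Secondary governor switch fails=occurs, A door interlock 2 offline=occurs, Outboard hoist motor 2 offline=occurs, Main contactor 2 faulted=occurs → at least one input occurs → occurs.
Controller branch 2 unavailable [AND]: Door loop 2 lost=occurs, Redundant encoder 2 offline=not, Auxiliary leveling sensor 2 faulted=occurs → not all inputs occur → does not occur.
Safety circuit 2 down [OR]: Controller branch 2 unavailable=not, Drive VFD 2 lost=not → no input occurs → does not occur.
Elevator stuck between floors [OR]: Drive chain fails=not, Safety circuit 2 down=not, Right door operator 2 stuck=not → no input occurs → does not occur.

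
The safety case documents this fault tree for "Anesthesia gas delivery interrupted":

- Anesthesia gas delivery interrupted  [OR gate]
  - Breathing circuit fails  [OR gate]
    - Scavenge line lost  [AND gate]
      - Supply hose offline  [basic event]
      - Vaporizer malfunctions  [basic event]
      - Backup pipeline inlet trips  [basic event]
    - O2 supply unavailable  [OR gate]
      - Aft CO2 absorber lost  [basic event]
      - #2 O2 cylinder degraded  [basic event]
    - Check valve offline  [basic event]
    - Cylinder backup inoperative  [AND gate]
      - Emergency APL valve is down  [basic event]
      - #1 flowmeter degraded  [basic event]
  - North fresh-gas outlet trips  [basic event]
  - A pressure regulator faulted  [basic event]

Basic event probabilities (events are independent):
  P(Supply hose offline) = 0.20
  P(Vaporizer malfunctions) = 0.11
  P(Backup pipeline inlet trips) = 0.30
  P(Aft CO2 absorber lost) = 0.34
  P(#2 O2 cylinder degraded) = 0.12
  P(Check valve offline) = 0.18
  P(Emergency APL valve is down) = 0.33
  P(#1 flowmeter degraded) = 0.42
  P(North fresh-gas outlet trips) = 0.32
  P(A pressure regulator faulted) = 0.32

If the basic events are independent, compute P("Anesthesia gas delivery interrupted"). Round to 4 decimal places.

0.8116

P(Scavenge line lost) [AND] = 0.20 × 0.11 × 0.30 = 0.006600
P(O2 supply unavailable) [OR] = 1 − (1−0.34) × (1−0.12) = 0.419200
P(Cylinder backup inoperative) [AND] = 0.33 × 0.42 = 0.138600
P(Breathing circuit fails) [OR] = 1 − (1−0.006600) × (1−0.419200) × (1−0.18) × (1−0.138600) = 0.592461
P(Anesthesia gas delivery interrupted) [OR] = 1 − (1−0.592461) × (1−0.32) × (1−0.32) = 0.811554
Rounded to 4 decimal places: P(Anesthesia gas delivery interrupted) ≈ 0.8116.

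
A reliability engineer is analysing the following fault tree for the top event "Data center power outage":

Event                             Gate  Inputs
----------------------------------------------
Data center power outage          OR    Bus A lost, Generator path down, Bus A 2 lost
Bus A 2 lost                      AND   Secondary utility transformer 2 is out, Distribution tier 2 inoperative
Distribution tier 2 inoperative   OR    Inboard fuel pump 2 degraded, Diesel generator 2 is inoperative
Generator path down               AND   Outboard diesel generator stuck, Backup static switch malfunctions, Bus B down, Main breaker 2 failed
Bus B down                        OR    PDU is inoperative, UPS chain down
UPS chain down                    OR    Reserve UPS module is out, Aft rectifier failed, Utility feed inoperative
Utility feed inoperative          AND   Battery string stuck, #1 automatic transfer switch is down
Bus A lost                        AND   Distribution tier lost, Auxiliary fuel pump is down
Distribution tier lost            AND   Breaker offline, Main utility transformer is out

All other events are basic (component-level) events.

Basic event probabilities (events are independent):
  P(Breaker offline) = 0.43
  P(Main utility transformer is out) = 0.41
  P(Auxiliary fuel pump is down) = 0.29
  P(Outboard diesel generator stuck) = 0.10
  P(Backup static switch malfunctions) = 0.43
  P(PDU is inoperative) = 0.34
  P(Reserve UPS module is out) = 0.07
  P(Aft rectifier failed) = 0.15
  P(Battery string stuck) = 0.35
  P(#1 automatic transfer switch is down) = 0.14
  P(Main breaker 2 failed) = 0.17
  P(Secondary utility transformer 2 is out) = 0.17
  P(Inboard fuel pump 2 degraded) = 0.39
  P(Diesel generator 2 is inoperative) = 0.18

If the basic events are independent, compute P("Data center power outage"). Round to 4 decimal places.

0.1349

P(Distribution tier lost) [AND] = 0.43 × 0.41 = 0.176300
P(Bus A lost) [AND] = 0.176300 × 0.29 = 0.051127
P(Utility feed inoperative) [AND] = 0.35 × 0.14 = 0.049000
P(UPS chain down) [OR] = 1 − (1−0.07) × (1−0.15) × (1−0.049000) = 0.248235
P(Bus B down) [OR] = 1 − (1−0.34) × (1−0.248235) = 0.503835
P(Generator path down) [AND] = 0.10 × 0.43 × 0.503835 × 0.17 = 0.003683
P(Distribution tier 2 inoperative) [OR] = 1 − (1−0.39) × (1−0.18) = 0.499800
P(Bus A 2 lost) [AND] = 0.17 × 0.499800 = 0.084966
P(Data center power outage) [OR] = 1 − (1−0.051127) × (1−0.003683) × (1−0.084966) = 0.134947
Rounded to 4 decimal places: P(Data center power outage) ≈ 0.1349.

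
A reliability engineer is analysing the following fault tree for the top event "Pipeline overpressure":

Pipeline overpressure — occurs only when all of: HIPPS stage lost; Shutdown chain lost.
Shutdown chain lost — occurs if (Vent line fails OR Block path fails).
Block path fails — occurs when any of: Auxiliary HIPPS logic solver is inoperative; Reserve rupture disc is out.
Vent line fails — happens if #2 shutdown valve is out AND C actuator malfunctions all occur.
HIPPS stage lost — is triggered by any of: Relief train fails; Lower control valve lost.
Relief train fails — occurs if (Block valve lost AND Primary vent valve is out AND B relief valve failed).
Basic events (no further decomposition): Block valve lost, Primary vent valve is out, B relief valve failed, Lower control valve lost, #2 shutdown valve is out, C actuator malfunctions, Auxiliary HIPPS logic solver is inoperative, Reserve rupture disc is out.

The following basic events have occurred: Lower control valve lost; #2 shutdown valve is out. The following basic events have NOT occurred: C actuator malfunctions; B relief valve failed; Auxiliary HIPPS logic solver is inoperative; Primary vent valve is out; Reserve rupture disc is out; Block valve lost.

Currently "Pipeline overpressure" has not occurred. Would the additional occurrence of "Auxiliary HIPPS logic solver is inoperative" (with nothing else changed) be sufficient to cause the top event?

Counterfactual: set "Auxiliary HIPPS logic solver is inoperative" to occurred.
Relief train fails [AND]: Block valve lost=not, Primary vent valve is out=not, B relief valve failed=not → not all inputs occur → does not occur.
HIPPS stage lost [OR]: Relief train fails=not, Lower control valve lost=occurs → at least one input occurs → occurs.
Vent line fails [AND]: #2 shutdown valve is out=occurs, C actuator malfunctions=not → not all inputs occur → does not occur.
Block path fails [OR]: Auxiliary HIPPS logic solver is inoperative=occurs, Reserve rupture disc is out=not → at least one input occurs → occurs.
Shutdown chain lost [OR]: Vent line fails=not, Block path fails=occurs → at least one input occurs → occurs.
Pipeline overpressure [AND]: HIPPS stage lost=occurs, Shutdown chain lost=occurs → all inputs occur → occurs.

Yes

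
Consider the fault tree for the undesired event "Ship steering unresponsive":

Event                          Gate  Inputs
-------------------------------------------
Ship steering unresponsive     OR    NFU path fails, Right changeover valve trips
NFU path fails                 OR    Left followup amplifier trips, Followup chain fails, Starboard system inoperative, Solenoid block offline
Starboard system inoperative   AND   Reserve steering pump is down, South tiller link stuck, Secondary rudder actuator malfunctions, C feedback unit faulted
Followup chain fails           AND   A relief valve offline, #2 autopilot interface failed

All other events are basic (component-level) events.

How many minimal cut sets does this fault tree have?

5

Followup chain fails [AND]: one cut set from each child combined → 1 × 1 = 1 cut set(s).
Starboard system inoperative [AND]: one cut set from each child combined → 1 × 1 × 1 × 1 = 1 cut set(s).
NFU path fails [OR]: union of children's cut sets → 4 cut set(s).
Ship steering unresponsive [OR]: union of children's cut sets → 5 cut set(s).
Minimal cut sets: {Left followup amplifier trips}; {#2 autopilot interface failed, A relief valve offline}; {C feedback unit faulted, Reserve steering pump is down, Secondary rudder actuator malfunctions, South tiller link stuck}; {Solenoid block offline}; {Right changeover valve trips}.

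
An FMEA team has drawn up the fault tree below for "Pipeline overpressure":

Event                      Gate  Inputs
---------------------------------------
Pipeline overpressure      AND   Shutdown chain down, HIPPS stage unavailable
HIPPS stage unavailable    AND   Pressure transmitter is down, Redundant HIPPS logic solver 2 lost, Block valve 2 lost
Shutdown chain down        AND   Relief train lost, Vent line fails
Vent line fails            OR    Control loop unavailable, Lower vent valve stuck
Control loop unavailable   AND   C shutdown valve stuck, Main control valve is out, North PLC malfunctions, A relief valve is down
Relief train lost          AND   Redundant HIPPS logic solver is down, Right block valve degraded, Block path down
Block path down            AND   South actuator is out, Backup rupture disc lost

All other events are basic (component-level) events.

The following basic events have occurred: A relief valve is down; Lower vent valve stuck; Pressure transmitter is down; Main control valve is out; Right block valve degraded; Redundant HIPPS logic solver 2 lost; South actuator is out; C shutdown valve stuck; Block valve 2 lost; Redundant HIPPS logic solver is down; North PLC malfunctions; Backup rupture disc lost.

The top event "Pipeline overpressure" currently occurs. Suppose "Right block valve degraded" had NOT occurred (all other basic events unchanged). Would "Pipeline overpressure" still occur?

No

Counterfactual: set "Right block valve degraded" to not occurred.
Block path down [AND]: South actuator is out=occurs, Backup rupture disc lost=occurs → all inputs occur → occurs.
Relief train lost [AND]: Redundant HIPPS logic solver is down=occurs, Right block valve degraded=not, Block path down=occurs → not all inputs occur → does not occur.
Control loop unavailable [AND]: C shutdown valve stuck=occurs, Main control valve is out=occurs, North PLC malfunctions=occurs, A relief valve is down=occurs → all inputs occur → occurs.
Vent line fails [OR]: Control loop unavailable=occurs, Lower vent valve stuck=occurs → at least one input occurs → occurs.
Shutdown chain down [AND]: Relief train lost=not, Vent line fails=occurs → not all inputs occur → does not occur.
HIPPS stage unavailable [AND]: Pressure transmitter is down=occurs, Redundant HIPPS logic solver 2 lost=occurs, Block valve 2 lost=occurs → all inputs occur → occurs.
Pipeline overpressure [AND]: Shutdown chain down=not, HIPPS stage unavailable=occurs → not all inputs occur → does not occur.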